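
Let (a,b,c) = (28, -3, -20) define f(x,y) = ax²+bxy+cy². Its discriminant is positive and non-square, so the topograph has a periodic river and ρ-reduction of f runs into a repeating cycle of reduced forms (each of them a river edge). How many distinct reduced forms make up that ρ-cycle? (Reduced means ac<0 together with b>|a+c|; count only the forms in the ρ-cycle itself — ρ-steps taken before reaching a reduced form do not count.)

D = 2249, ⌊√D⌋ = 47
descent: ρ → (-20,43,5)  [lands on river]
river: ρ → (5,47,-2)
river: ρ → (-2,45,28)
river: ρ → (28,11,-19)
river: ρ → (-19,27,20)
river: ρ → (20,13,-26)
river: ρ → (-26,39,7)
river: ρ → (7,45,-8)
river: ρ → (-8,35,32)
river: ρ → (32,29,-11)
river: ρ → (-11,37,20)
river: ρ → (20,43,-5)
river: ρ → (-5,47,2)
river: ρ → (2,45,-28)
river: ρ → (-28,11,19)
river: ρ → (19,27,-20)
river: ρ → (-20,13,26)
river: ρ → (26,39,-7)
river: ρ → (-7,45,8)
river: ρ → (8,35,-32)
river: ρ → (-32,29,11)
river: ρ → (11,37,-20)
ρ-cycle length = 22 (tail of 1 descent step not counted)

22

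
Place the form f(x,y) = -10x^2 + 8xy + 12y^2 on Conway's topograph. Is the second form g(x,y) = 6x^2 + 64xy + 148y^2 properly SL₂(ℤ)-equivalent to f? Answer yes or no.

D₁ = 544, D₂ = 544
river cycle of f (length 6): (12, 16, -6), (-6, 20, 6), (6, 16, -12), (-12, 8, 10), (10, 12, -10), (-10, 8, 12)
river cycle of g (length 6): (6, 16, -12), (-12, 8, 10), (10, 12, -10), (-10, 8, 12), (12, 16, -6), (-6, 20, 6)
cycles coincide ⇒ equivalent

yes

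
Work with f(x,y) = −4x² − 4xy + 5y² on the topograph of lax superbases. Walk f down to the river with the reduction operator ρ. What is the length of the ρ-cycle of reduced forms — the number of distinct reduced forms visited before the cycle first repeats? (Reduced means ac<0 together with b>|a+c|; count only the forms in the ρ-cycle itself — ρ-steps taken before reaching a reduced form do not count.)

D = 96, ⌊√D⌋ = 9
descent: ρ → (5,4,-4)  [lands on river]
river: ρ → (-4,4,5)
river: ρ → (5,6,-3)
river: ρ → (-3,6,5)
ρ-cycle length = 4 (tail of 1 descent step not counted)

4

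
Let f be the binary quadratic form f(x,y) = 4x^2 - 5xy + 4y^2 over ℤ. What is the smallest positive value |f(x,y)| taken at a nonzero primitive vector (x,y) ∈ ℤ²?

translate: b→3 (≡-5 mod 8), so (4,-5,4)→(4,3,3)
flip: (4,3,3)→(3,-3,4)
translate: b→3 (≡-3 mod 6), so (3,-3,4)→(3,3,4)
reduced (well bottom): (3,3,4) with a≤c, −a<b≤a
well minimum = a = 3

3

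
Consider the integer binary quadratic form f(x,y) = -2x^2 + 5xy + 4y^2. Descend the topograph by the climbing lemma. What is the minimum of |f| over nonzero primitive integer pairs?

river: ρ → (4,3,-3)
river: ρ → (-3,3,4)
river: ρ → (4,5,-2)
river: ρ → (-2,7,1)
river: ρ → (1,7,-2)
river: ρ → (-2,5,4)
closes: descent 0, river 6
min |a| on river = 1

1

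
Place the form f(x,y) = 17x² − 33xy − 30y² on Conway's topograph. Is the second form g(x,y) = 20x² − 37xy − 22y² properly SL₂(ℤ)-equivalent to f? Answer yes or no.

D₁ = 3129, D₂ = 3129
river cycle of f (length 10): (-30, 33, 17), (17, 35, -28), (-28, 21, 24), (24, 27, -25), (-25, 23, 26), (26, 29, -22), (-22, 15, 33), (33, 51, -4), (-4, 53, 20), (20, 27, -30)
river cycle of g (length 6): (-22, 37, 20), (20, 43, -16), (-16, 53, 5), (5, 47, -46), (-46, 45, 6), (6, 51, -22)
cycles differ ⇒ inequivalent

no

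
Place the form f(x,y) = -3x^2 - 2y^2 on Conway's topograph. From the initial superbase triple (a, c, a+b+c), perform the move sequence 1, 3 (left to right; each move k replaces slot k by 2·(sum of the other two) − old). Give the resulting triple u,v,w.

start (-3,-2,-5) = (f(1,0),f(0,1),f(1,1))
replace slot 1: 2·((-2)+(-5)) − (-3) = -11 → (-11,-2,-5)
replace slot 3: 2·((-11)+(-2)) − (-5) = -21 → (-11,-2,-21)

-11,-2,-21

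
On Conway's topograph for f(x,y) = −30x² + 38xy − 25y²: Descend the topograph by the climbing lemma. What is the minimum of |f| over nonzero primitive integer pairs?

translate: b→22 (≡-38 mod 60), so (30,-38,25)→(30,22,17)
flip: (30,22,17)→(17,-22,30)
translate: b→12 (≡-22 mod 34), so (17,-22,30)→(17,12,25)
reduced (well bottom): (17,12,25) with a≤c, −a<b≤a
well minimum |f| = |-17| = 17 (negative-definite)

17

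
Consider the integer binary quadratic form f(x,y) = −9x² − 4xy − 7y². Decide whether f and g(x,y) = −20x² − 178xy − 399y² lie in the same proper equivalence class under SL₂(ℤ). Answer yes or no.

D₁ = -236, D₂ = -236
f is negative-definite; reduce −f:
−f: flip: (9,4,7)→(7,-4,9)
−f: reduced (well bottom): (7,-4,9) with a≤c, −a<b≤a
flip sign back: reduced form of f is (-7,4,-9)
g is negative-definite; reduce −g:
−g: translate: b→18 (≡178 mod 40), so (20,178,399)→(20,18,7)
−g: flip: (20,18,7)→(7,-18,20)
−g: translate: b→-4 (≡-18 mod 14), so (7,-18,20)→(7,-4,9)
−g: reduced (well bottom): (7,-4,9) with a≤c, −a<b≤a
flip sign back: reduced form of g is (-7,4,-9)
reduced forms (-7, 4, -9) vs (-7, 4, -9) ⇒ equivalent

yes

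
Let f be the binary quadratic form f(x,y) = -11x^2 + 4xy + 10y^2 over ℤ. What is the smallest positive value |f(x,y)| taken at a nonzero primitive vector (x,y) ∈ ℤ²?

river: ρ → (10,16,-5)
river: ρ → (-5,14,13)
river: ρ → (13,12,-6)
river: ρ → (-6,12,13)
river: ρ → (13,14,-5)
river: ρ → (-5,16,10)
river: ρ → (10,4,-11)
river: ρ → (-11,18,3)
river: ρ → (3,18,-11)
river: ρ → (-11,4,10)
closes: descent 0, river 10
min |a| on river = 3

3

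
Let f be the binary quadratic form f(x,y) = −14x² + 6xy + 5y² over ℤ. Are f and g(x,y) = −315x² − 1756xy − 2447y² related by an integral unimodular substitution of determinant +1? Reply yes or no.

D₁ = 316, D₂ = 316
river cycle of f (length 6): (5, 14, -6), (-6, 10, 9), (9, 8, -7), (-7, 6, 10), (10, 14, -3), (-3, 16, 5)
river cycle of g (length 6): (5, 14, -6), (-6, 10, 9), (9, 8, -7), (-7, 6, 10), (10, 14, -3), (-3, 16, 5)
cycles coincide ⇒ equivalent

yes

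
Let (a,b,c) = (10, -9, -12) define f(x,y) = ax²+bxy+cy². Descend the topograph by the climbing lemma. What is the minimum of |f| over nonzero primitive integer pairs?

descent: ρ → (-12,9,10)  [lands on river]
river: ρ → (10,11,-11)
river: ρ → (-11,11,10)
river: ρ → (10,9,-12)
river: ρ → (-12,15,7)
river: ρ → (7,13,-14)
river: ρ → (-14,15,6)
river: ρ → (6,21,-5)
river: ρ → (-5,19,10)
river: ρ → (10,21,-3)
river: ρ → (-3,21,10)
river: ρ → (10,19,-5)
river: ρ → (-5,21,6)
river: ρ → (6,15,-14)
river: ρ → (-14,13,7)
river: ρ → (7,15,-12)
closes: descent 1, river 16
min |a| on river = 3

3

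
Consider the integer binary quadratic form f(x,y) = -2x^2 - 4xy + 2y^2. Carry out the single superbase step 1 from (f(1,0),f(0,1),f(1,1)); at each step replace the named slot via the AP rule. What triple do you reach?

start (-2,2,-4) = (f(1,0),f(0,1),f(1,1))
replace slot 1: 2·(2+(-4)) − (-2) = -2 → (-2,2,-4)

-2,2,-4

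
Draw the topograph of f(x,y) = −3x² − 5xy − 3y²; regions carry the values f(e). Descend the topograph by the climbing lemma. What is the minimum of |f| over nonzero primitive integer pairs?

translate: b→-1 (≡5 mod 6), so (3,5,3)→(3,-1,1)
flip: (3,-1,1)→(1,1,3)
reduced (well bottom): (1,1,3) with a≤c, −a<b≤a
well minimum |f| = |-1| = 1 (negative-definite)

1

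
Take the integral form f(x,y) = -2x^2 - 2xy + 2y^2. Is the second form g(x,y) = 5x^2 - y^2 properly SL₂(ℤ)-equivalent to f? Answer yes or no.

D₁ = 20, D₂ = 20
river cycle of f (length 2): (2, 2, -2), (-2, 2, 2)
river cycle of g (length 2): (-1, 4, 1), (1, 4, -1)
cycles differ ⇒ inequivalent

no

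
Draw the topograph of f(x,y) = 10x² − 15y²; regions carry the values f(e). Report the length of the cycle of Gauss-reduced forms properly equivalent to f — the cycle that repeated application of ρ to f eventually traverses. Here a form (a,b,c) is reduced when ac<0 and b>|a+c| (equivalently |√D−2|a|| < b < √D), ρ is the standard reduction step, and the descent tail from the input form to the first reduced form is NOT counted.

D = 600, ⌊√D⌋ = 24
descent: ρ → (-15,0,10)
descent: ρ → (10,20,-5)  [lands on river]
river: ρ → (-5,20,10)
ρ-cycle length = 2 (tail of 2 descent steps not counted)

2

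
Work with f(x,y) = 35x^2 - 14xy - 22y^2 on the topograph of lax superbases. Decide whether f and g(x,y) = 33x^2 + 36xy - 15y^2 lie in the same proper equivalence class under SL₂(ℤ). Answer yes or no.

D₁ = 3276, D₂ = 3276
river cycle of f (length 10): (-22, 14, 35), (35, 56, -1), (-1, 56, 35), (35, 14, -22), (-22, 30, 27), (27, 24, -25), (-25, 26, 26), (26, 26, -25), (-25, 24, 27), (27, 30, -22)
river cycle of g (length 8): (-15, 54, 6), (6, 54, -15), (-15, 36, 33), (33, 30, -18), (-18, 42, 21), (21, 42, -18), (-18, 30, 33), (33, 36, -15)
cycles differ ⇒ inequivalent

no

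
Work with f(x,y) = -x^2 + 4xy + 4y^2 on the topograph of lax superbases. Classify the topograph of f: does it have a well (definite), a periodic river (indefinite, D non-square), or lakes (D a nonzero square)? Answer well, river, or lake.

D = b²−4ac = 4² − 4·(-1)·4 = 32
D > 0 non-square ⇒ indefinite ⇒ periodic river

river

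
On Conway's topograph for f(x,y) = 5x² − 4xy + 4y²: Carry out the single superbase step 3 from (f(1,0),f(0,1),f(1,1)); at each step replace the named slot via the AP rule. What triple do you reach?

start (5,4,5) = (f(1,0),f(0,1),f(1,1))
replace slot 3: 2·(5+4) − 5 = 13 → (5,4,13)

5,4,13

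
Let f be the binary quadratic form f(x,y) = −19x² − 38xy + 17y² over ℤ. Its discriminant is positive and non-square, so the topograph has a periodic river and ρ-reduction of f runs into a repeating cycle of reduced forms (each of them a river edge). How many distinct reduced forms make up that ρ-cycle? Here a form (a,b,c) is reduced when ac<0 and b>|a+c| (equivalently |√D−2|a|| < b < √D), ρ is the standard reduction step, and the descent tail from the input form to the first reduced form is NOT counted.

D = 2736, ⌊√D⌋ = 52
descent: ρ → (17,38,-19)  [lands on river]
river: ρ → (-19,38,17)
river: ρ → (17,30,-27)
river: ρ → (-27,24,20)
river: ρ → (20,16,-31)
river: ρ → (-31,46,5)
river: ρ → (5,44,-40)
river: ρ → (-40,36,9)
river: ρ → (9,36,-40)
river: ρ → (-40,44,5)
river: ρ → (5,46,-31)
river: ρ → (-31,16,20)
river: ρ → (20,24,-27)
river: ρ → (-27,30,17)
ρ-cycle length = 14 (tail of 1 descent step not counted)

14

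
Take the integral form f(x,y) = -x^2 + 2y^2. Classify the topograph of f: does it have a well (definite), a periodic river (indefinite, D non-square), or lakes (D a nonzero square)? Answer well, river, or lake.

D = b²−4ac = 0² − 4·(-1)·2 = 8
D > 0 non-square ⇒ indefinite ⇒ periodic river

river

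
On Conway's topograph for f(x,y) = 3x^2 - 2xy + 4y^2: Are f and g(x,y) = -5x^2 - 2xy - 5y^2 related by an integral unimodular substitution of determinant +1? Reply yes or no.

D₁ = -44, D₂ = -96
discriminants differ ⇒ not SL₂(ℤ)-equivalent

no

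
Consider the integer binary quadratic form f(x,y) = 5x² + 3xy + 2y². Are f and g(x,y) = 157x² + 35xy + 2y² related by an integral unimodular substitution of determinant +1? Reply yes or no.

D₁ = -31, D₂ = -31
f: flip: (5,3,2)→(2,-3,5)
f: translate: b→1 (≡-3 mod 4), so (2,-3,5)→(2,1,4)
f: reduced (well bottom): (2,1,4) with a≤c, −a<b≤a
g: flip: (157,35,2)→(2,-35,157)
g: translate: b→1 (≡-35 mod 4), so (2,-35,157)→(2,1,4)
g: reduced (well bottom): (2,1,4) with a≤c, −a<b≤a
reduced forms (2, 1, 4) vs (2, 1, 4) ⇒ equivalent

yes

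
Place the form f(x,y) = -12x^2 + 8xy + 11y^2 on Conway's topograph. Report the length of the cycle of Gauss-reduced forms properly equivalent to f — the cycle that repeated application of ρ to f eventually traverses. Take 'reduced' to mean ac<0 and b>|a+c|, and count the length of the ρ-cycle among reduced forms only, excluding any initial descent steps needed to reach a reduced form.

D = 592, ⌊√D⌋ = 24
river: ρ → (11,14,-9)
river: ρ → (-9,22,3)
river: ρ → (3,20,-16)
river: ρ → (-16,12,7)
river: ρ → (7,16,-12)
river: ρ → (-12,8,11)
ρ-cycle length = 6 (tail of 0 descent steps not counted)

6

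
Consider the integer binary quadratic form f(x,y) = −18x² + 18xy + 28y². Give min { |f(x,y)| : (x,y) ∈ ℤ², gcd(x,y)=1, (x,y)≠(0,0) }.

river: ρ → (28,38,-8)
river: ρ → (-8,42,18)
river: ρ → (18,30,-20)
river: ρ → (-20,10,28)
river: ρ → (28,46,-2)
river: ρ → (-2,46,28)
river: ρ → (28,10,-20)
river: ρ → (-20,30,18)
river: ρ → (18,42,-8)
river: ρ → (-8,38,28)
river: ρ → (28,18,-18)
river: ρ → (-18,18,28)
closes: descent 0, river 12
min |a| on river = 2

2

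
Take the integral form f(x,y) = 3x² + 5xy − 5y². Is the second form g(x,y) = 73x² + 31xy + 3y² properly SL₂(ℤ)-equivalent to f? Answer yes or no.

D₁ = 85, D₂ = 85
river cycle of f (length 6): (-5, 5, 3), (3, 7, -3), (-3, 5, 5), (5, 5, -3), (-3, 7, 3), (3, 5, -5)
river cycle of g (length 6): (3, 5, -5), (-5, 5, 3), (3, 7, -3), (-3, 5, 5), (5, 5, -3), (-3, 7, 3)
cycles coincide ⇒ equivalent

yes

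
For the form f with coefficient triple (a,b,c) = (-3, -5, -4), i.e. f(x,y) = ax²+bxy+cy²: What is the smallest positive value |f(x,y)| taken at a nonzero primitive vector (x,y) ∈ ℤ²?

translate: b→-1 (≡5 mod 6), so (3,5,4)→(3,-1,2)
flip: (3,-1,2)→(2,1,3)
reduced (well bottom): (2,1,3) with a≤c, −a<b≤a
well minimum |f| = |-2| = 2 (negative-definite)

2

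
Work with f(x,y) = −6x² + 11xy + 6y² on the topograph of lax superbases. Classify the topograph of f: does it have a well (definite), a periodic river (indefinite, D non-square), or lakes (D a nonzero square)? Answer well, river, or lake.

D = b²−4ac = 11² − 4·(-6)·6 = 265
D > 0 non-square ⇒ indefinite ⇒ periodic river

river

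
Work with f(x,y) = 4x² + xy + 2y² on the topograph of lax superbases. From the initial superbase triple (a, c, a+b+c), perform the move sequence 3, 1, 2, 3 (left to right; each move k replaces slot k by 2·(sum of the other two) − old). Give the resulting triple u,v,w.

start (4,2,7) = (f(1,0),f(0,1),f(1,1))
replace slot 3: 2·(4+2) − 7 = 5 → (4,2,5)
replace slot 1: 2·(2+5) − 4 = 10 → (10,2,5)
replace slot 2: 2·(10+5) − 2 = 28 → (10,28,5)
replace slot 3: 2·(10+28) − 5 = 71 → (10,28,71)

10,28,71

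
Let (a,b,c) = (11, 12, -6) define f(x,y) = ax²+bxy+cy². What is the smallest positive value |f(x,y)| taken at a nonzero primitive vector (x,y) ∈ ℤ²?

river: ρ → (-6,12,11)
river: ρ → (11,10,-7)
river: ρ → (-7,18,3)
river: ρ → (3,18,-7)
river: ρ → (-7,10,11)
river: ρ → (11,12,-6)
closes: descent 0, river 6
min |a| on river = 3

3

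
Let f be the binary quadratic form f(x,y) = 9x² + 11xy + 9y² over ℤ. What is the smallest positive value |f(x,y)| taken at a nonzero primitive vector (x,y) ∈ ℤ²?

translate: b→-7 (≡11 mod 18), so (9,11,9)→(9,-7,7)
flip: (9,-7,7)→(7,7,9)
reduced (well bottom): (7,7,9) with a≤c, −a<b≤a
well minimum = a = 7

7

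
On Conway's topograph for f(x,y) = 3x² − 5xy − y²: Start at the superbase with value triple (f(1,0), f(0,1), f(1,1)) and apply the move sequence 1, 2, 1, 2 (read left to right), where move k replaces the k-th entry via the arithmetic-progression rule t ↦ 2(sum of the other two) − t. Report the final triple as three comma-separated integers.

start (3,-1,-3) = (f(1,0),f(0,1),f(1,1))
replace slot 1: 2·((-1)+(-3)) − 3 = -11 → (-11,-1,-3)
replace slot 2: 2·((-11)+(-3)) − (-1) = -27 → (-11,-27,-3)
replace slot 1: 2·((-27)+(-3)) − (-11) = -49 → (-49,-27,-3)
replace slot 2: 2·((-49)+(-3)) − (-27) = -77 → (-49,-77,-3)

-49,-77,-3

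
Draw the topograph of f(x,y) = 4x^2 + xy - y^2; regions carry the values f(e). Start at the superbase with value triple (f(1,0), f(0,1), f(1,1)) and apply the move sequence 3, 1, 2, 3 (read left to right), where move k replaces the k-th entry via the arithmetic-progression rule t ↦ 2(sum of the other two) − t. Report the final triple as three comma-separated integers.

start (4,-1,4) = (f(1,0),f(0,1),f(1,1))
replace slot 3: 2·(4+(-1)) − 4 = 2 → (4,-1,2)
replace slot 1: 2·((-1)+2) − 4 = -2 → (-2,-1,2)
replace slot 2: 2·((-2)+2) − (-1) = 1 → (-2,1,2)
replace slot 3: 2·((-2)+1) − 2 = -4 → (-2,1,-4)

-2,1,-4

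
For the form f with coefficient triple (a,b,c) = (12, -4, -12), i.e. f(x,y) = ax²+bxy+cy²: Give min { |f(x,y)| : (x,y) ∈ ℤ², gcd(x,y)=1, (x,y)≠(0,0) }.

descent: ρ → (-12,4,12)  [lands on river]
river: ρ → (12,20,-4)
river: ρ → (-4,20,12)
river: ρ → (12,4,-12)
river: ρ → (-12,20,4)
river: ρ → (4,20,-12)
closes: descent 1, river 6
min |a| on river = 4

4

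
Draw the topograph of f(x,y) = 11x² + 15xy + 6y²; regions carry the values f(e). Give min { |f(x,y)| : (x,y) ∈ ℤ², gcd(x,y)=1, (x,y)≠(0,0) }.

translate: b→-7 (≡15 mod 22), so (11,15,6)→(11,-7,2)
flip: (11,-7,2)→(2,7,11)
translate: b→-1 (≡7 mod 4), so (2,7,11)→(2,-1,5)
reduced (well bottom): (2,-1,5) with a≤c, −a<b≤a
well minimum = a = 2

2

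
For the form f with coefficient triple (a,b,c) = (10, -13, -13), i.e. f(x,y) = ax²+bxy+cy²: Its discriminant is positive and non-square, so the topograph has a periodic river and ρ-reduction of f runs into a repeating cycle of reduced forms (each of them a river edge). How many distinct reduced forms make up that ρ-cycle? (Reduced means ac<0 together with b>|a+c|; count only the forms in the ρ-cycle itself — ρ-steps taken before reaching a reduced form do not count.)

D = 689, ⌊√D⌋ = 26
descent: ρ → (-13,13,10)  [lands on river]
river: ρ → (10,7,-16)
river: ρ → (-16,25,1)
river: ρ → (1,25,-16)
river: ρ → (-16,7,10)
river: ρ → (10,13,-13)
ρ-cycle length = 6 (tail of 1 descent step not counted)

6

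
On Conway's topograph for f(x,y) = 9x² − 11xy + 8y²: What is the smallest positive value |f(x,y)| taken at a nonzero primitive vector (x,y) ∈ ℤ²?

translate: b→7 (≡-11 mod 18), so (9,-11,8)→(9,7,6)
flip: (9,7,6)→(6,-7,9)
translate: b→5 (≡-7 mod 12), so (6,-7,9)→(6,5,8)
reduced (well bottom): (6,5,8) with a≤c, −a<b≤a
well minimum = a = 6

6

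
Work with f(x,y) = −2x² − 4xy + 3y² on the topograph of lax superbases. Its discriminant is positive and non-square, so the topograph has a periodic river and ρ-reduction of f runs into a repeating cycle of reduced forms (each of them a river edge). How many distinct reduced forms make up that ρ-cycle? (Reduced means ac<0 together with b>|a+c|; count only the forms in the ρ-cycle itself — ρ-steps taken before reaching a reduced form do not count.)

D = 40, ⌊√D⌋ = 6
descent: ρ → (3,4,-2)  [lands on river]
river: ρ → (-2,4,3)
river: ρ → (3,2,-3)
river: ρ → (-3,4,2)
river: ρ → (2,4,-3)
river: ρ → (-3,2,3)
ρ-cycle length = 6 (tail of 1 descent step not counted)

6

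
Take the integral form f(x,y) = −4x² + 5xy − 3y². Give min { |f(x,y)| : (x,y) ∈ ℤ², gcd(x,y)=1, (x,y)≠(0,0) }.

translate: b→3 (≡-5 mod 8), so (4,-5,3)→(4,3,2)
flip: (4,3,2)→(2,-3,4)
translate: b→1 (≡-3 mod 4), so (2,-3,4)→(2,1,3)
reduced (well bottom): (2,1,3) with a≤c, −a<b≤a
well minimum |f| = |-2| = 2 (negative-definite)

2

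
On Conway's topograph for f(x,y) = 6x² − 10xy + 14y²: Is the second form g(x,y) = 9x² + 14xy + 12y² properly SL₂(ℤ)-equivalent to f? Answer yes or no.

D₁ = -236, D₂ = -236
f: translate: b→2 (≡-10 mod 12), so (6,-10,14)→(6,2,10)
f: reduced (well bottom): (6,2,10) with a≤c, −a<b≤a
g: translate: b→-4 (≡14 mod 18), so (9,14,12)→(9,-4,7)
g: flip: (9,-4,7)→(7,4,9)
g: reduced (well bottom): (7,4,9) with a≤c, −a<b≤a
reduced forms (6, 2, 10) vs (7, 4, 9) ⇒ inequivalent

no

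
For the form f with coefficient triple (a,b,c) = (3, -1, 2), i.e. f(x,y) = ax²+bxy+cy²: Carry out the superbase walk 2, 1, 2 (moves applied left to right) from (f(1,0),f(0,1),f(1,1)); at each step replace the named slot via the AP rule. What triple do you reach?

start (3,2,4) = (f(1,0),f(0,1),f(1,1))
replace slot 2: 2·(3+4) − 2 = 12 → (3,12,4)
replace slot 1: 2·(12+4) − 3 = 29 → (29,12,4)
replace slot 2: 2·(29+4) − 12 = 54 → (29,54,4)

29,54,4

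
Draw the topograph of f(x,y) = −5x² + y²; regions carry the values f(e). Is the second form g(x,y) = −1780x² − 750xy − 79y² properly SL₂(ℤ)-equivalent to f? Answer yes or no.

D₁ = 20, D₂ = 20
river cycle of f (length 2): (1, 4, -1), (-1, 4, 1)
river cycle of g (length 2): (1, 4, -1), (-1, 4, 1)
cycles coincide ⇒ equivalent

yes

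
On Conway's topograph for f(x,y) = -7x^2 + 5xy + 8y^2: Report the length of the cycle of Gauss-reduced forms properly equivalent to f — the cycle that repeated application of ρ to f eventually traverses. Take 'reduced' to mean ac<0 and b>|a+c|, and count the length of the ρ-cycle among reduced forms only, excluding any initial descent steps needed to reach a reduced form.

D = 249, ⌊√D⌋ = 15
river: ρ → (8,11,-4)
river: ρ → (-4,13,5)
river: ρ → (5,7,-10)
river: ρ → (-10,13,2)
river: ρ → (2,15,-3)
river: ρ → (-3,15,2)
river: ρ → (2,13,-10)
river: ρ → (-10,7,5)
river: ρ → (5,13,-4)
river: ρ → (-4,11,8)
river: ρ → (8,5,-7)
river: ρ → (-7,9,6)
river: ρ → (6,15,-1)
river: ρ → (-1,15,6)
river: ρ → (6,9,-7)
river: ρ → (-7,5,8)
ρ-cycle length = 16 (tail of 0 descent steps not counted)

16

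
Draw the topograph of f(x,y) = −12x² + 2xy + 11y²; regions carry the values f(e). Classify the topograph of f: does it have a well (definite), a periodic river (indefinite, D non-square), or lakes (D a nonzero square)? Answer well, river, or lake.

D = b²−4ac = 2² − 4·(-12)·11 = 532
D > 0 non-square ⇒ indefinite ⇒ periodic river

river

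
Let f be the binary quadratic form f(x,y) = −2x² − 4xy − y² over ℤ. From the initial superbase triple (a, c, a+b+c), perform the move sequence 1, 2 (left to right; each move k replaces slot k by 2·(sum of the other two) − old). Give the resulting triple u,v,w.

start (-2,-1,-7) = (f(1,0),f(0,1),f(1,1))
replace slot 1: 2·((-1)+(-7)) − (-2) = -14 → (-14,-1,-7)
replace slot 2: 2·((-14)+(-7)) − (-1) = -41 → (-14,-41,-7)

-14,-41,-7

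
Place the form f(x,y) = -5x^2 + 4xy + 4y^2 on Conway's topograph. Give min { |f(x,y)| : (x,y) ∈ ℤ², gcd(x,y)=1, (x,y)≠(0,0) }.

river: ρ → (4,4,-5)
river: ρ → (-5,6,3)
river: ρ → (3,6,-5)
river: ρ → (-5,4,4)
closes: descent 0, river 4
min |a| on river = 3

3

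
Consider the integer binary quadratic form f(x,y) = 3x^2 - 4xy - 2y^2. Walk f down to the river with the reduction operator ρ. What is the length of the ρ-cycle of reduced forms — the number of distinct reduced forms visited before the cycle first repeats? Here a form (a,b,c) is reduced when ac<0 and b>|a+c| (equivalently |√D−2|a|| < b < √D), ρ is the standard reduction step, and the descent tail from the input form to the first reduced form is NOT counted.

D = 40, ⌊√D⌋ = 6
descent: ρ → (-2,4,3)  [lands on river]
river: ρ → (3,2,-3)
river: ρ → (-3,4,2)
river: ρ → (2,4,-3)
river: ρ → (-3,2,3)
river: ρ → (3,4,-2)
ρ-cycle length = 6 (tail of 1 descent step not counted)

6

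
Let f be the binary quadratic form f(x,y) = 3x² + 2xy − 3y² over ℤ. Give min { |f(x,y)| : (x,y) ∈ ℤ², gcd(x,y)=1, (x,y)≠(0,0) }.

river: ρ → (-3,4,2)
river: ρ → (2,4,-3)
river: ρ → (-3,2,3)
river: ρ → (3,4,-2)
river: ρ → (-2,4,3)
river: ρ → (3,2,-3)
closes: descent 0, river 6
min |a| on river = 2

2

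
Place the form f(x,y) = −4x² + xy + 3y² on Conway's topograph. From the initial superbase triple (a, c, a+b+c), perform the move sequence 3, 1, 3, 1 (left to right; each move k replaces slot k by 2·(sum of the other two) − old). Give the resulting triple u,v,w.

start (-4,3,0) = (f(1,0),f(0,1),f(1,1))
replace slot 3: 2·((-4)+3) − 0 = -2 → (-4,3,-2)
replace slot 1: 2·(3+(-2)) − (-4) = 6 → (6,3,-2)
replace slot 3: 2·(6+3) − (-2) = 20 → (6,3,20)
replace slot 1: 2·(3+20) − 6 = 40 → (40,3,20)

40,3,20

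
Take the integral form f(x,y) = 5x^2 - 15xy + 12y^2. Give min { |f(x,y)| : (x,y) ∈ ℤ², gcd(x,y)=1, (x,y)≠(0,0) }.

translate: b→5 (≡-15 mod 10), so (5,-15,12)→(5,5,2)
flip: (5,5,2)→(2,-5,5)
translate: b→-1 (≡-5 mod 4), so (2,-5,5)→(2,-1,2)
flip: (2,-1,2)→(2,1,2)
reduced (well bottom): (2,1,2) with a≤c, −a<b≤a
well minimum = a = 2

2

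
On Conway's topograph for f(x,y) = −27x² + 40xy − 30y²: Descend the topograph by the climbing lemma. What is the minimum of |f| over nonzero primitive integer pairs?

translate: b→14 (≡-40 mod 54), so (27,-40,30)→(27,14,17)
flip: (27,14,17)→(17,-14,27)
reduced (well bottom): (17,-14,27) with a≤c, −a<b≤a
well minimum |f| = |-17| = 17 (negative-definite)

17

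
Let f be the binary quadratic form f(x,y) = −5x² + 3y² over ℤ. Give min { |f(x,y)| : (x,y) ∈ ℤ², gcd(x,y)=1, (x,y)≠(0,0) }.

descent: ρ → (3,6,-2)  [lands on river]
river: ρ → (-2,6,3)
closes: descent 1, river 2
min |a| on river = 2

2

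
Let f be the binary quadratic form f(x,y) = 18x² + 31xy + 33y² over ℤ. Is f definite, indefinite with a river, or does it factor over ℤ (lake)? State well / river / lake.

D = b²−4ac = 31² − 4·18·33 = -1415
D < 0 ⇒ definite ⇒ every region one sign ⇒ single well

well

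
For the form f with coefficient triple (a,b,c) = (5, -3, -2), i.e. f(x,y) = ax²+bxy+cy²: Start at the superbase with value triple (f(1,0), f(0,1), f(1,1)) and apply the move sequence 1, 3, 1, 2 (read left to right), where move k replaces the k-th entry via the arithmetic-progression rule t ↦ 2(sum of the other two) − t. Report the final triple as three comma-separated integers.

start (5,-2,0) = (f(1,0),f(0,1),f(1,1))
replace slot 1: 2·((-2)+0) − 5 = -9 → (-9,-2,0)
replace slot 3: 2·((-9)+(-2)) − 0 = -22 → (-9,-2,-22)
replace slot 1: 2·((-2)+(-22)) − (-9) = -39 → (-39,-2,-22)
replace slot 2: 2·((-39)+(-22)) − (-2) = -120 → (-39,-120,-22)

-39,-120,-22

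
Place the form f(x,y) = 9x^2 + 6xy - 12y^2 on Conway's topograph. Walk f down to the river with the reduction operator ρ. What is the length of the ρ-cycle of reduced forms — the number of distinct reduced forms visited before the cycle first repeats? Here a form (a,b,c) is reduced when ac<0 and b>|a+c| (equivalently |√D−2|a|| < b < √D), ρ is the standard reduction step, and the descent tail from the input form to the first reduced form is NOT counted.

D = 468, ⌊√D⌋ = 21
river: ρ → (-12,18,3)
river: ρ → (3,18,-12)
river: ρ → (-12,6,9)
river: ρ → (9,12,-9)
river: ρ → (-9,6,12)
river: ρ → (12,18,-3)
river: ρ → (-3,18,12)
river: ρ → (12,6,-9)
river: ρ → (-9,12,9)
river: ρ → (9,6,-12)
ρ-cycle length = 10 (tail of 0 descent steps not counted)

10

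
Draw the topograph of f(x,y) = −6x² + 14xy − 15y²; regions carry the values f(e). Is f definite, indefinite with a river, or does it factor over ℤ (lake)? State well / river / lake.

D = b²−4ac = 14² − 4·(-6)·(-15) = -164
D < 0 ⇒ definite ⇒ every region one sign ⇒ single well

well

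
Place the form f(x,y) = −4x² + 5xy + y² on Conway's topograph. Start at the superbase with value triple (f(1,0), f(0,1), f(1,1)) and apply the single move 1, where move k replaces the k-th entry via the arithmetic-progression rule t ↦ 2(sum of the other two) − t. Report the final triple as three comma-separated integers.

start (-4,1,2) = (f(1,0),f(0,1),f(1,1))
replace slot 1: 2·(1+2) − (-4) = 10 → (10,1,2)

10,1,2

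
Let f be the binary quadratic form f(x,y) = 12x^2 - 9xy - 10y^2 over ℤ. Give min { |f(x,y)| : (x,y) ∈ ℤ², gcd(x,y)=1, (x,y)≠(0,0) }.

descent: ρ → (-10,9,12)  [lands on river]
river: ρ → (12,15,-7)
river: ρ → (-7,13,14)
river: ρ → (14,15,-6)
river: ρ → (-6,21,5)
river: ρ → (5,19,-10)
river: ρ → (-10,21,3)
river: ρ → (3,21,-10)
river: ρ → (-10,19,5)
river: ρ → (5,21,-6)
river: ρ → (-6,15,14)
river: ρ → (14,13,-7)
river: ρ → (-7,15,12)
river: ρ → (12,9,-10)
river: ρ → (-10,11,11)
river: ρ → (11,11,-10)
closes: descent 1, river 16
min |a| on river = 3

3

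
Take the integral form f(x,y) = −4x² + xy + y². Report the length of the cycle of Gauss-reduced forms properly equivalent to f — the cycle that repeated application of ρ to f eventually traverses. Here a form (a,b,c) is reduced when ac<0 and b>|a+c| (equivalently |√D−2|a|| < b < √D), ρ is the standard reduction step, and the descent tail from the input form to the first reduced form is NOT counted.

D = 17, ⌊√D⌋ = 4
descent: ρ → (1,3,-2)  [lands on river]
river: ρ → (-2,1,2)
river: ρ → (2,3,-1)
river: ρ → (-1,3,2)
river: ρ → (2,1,-2)
river: ρ → (-2,3,1)
ρ-cycle length = 6 (tail of 1 descent step not counted)

6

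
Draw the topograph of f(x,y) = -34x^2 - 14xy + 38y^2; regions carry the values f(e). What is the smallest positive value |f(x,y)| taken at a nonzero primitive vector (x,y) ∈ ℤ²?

descent: ρ → (38,14,-34)  [lands on river]
river: ρ → (-34,54,18)
river: ρ → (18,54,-34)
river: ρ → (-34,14,38)
river: ρ → (38,62,-10)
river: ρ → (-10,58,50)
river: ρ → (50,42,-18)
river: ρ → (-18,66,14)
river: ρ → (14,46,-58)
river: ρ → (-58,70,2)
river: ρ → (2,70,-58)
river: ρ → (-58,46,14)
river: ρ → (14,66,-18)
river: ρ → (-18,42,50)
river: ρ → (50,58,-10)
river: ρ → (-10,62,38)
closes: descent 1, river 16
min |a| on river = 2

2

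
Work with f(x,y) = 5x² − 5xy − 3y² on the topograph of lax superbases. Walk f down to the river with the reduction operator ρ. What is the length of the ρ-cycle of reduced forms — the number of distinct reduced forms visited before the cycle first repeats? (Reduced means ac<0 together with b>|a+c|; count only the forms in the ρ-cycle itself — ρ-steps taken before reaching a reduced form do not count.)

D = 85, ⌊√D⌋ = 9
descent: ρ → (-3,5,5)  [lands on river]
river: ρ → (5,5,-3)
river: ρ → (-3,7,3)
river: ρ → (3,5,-5)
river: ρ → (-5,5,3)
river: ρ → (3,7,-3)
ρ-cycle length = 6 (tail of 1 descent step not counted)

6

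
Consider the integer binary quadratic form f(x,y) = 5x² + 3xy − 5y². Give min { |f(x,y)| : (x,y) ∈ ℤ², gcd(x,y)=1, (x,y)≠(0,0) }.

river: ρ → (-5,7,3)
river: ρ → (3,5,-7)
river: ρ → (-7,9,1)
river: ρ → (1,9,-7)
river: ρ → (-7,5,3)
river: ρ → (3,7,-5)
river: ρ → (-5,3,5)
river: ρ → (5,7,-3)
river: ρ → (-3,5,7)
river: ρ → (7,9,-1)
river: ρ → (-1,9,7)
river: ρ → (7,5,-3)
river: ρ → (-3,7,5)
river: ρ → (5,3,-5)
closes: descent 0, river 14
min |a| on river = 1

1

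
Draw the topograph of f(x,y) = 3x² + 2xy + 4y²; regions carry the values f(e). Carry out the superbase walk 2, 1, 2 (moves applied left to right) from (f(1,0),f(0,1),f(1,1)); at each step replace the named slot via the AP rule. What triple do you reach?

start (3,4,9) = (f(1,0),f(0,1),f(1,1))
replace slot 2: 2·(3+9) − 4 = 20 → (3,20,9)
replace slot 1: 2·(20+9) − 3 = 55 → (55,20,9)
replace slot 2: 2·(55+9) − 20 = 108 → (55,108,9)

55,108,9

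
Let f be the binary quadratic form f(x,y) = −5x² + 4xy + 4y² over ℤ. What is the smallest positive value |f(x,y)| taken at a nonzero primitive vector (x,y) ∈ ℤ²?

river: ρ → (4,4,-5)
river: ρ → (-5,6,3)
river: ρ → (3,6,-5)
river: ρ → (-5,4,4)
closes: descent 0, river 4
min |a| on river = 3

3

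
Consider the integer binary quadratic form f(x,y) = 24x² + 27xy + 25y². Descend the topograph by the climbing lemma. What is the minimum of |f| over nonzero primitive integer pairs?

translate: b→-21 (≡27 mod 48), so (24,27,25)→(24,-21,22)
flip: (24,-21,22)→(22,21,24)
reduced (well bottom): (22,21,24) with a≤c, −a<b≤a
well minimum = a = 22

22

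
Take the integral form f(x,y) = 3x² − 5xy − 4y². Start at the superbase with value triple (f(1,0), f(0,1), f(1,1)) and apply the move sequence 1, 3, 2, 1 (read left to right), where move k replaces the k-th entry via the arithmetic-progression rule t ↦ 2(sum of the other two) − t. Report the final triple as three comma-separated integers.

start (3,-4,-6) = (f(1,0),f(0,1),f(1,1))
replace slot 1: 2·((-4)+(-6)) − 3 = -23 → (-23,-4,-6)
replace slot 3: 2·((-23)+(-4)) − (-6) = -48 → (-23,-4,-48)
replace slot 2: 2·((-23)+(-48)) − (-4) = -138 → (-23,-138,-48)
replace slot 1: 2·((-138)+(-48)) − (-23) = -349 → (-349,-138,-48)

-349,-138,-48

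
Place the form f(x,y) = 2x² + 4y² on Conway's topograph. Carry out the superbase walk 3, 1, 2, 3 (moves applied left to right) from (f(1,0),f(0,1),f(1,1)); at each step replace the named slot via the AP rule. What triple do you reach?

start (2,4,6) = (f(1,0),f(0,1),f(1,1))
replace slot 3: 2·(2+4) − 6 = 6 → (2,4,6)
replace slot 1: 2·(4+6) − 2 = 18 → (18,4,6)
replace slot 2: 2·(18+6) − 4 = 44 → (18,44,6)
replace slot 3: 2·(18+44) − 6 = 118 → (18,44,118)

18,44,118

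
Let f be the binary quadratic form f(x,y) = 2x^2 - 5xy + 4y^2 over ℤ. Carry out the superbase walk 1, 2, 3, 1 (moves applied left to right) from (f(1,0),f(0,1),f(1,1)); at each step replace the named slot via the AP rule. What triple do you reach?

start (2,4,1) = (f(1,0),f(0,1),f(1,1))
replace slot 1: 2·(4+1) − 2 = 8 → (8,4,1)
replace slot 2: 2·(8+1) − 4 = 14 → (8,14,1)
replace slot 3: 2·(8+14) − 1 = 43 → (8,14,43)
replace slot 1: 2·(14+43) − 8 = 106 → (106,14,43)

106,14,43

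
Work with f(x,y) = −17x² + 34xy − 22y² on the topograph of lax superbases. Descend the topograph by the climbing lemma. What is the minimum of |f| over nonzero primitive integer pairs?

translate: b→0 (≡-34 mod 34), so (17,-34,22)→(17,0,5)
flip: (17,0,5)→(5,0,17)
reduced (well bottom): (5,0,17) with a≤c, −a<b≤a
well minimum |f| = |-5| = 5 (negative-definite)

5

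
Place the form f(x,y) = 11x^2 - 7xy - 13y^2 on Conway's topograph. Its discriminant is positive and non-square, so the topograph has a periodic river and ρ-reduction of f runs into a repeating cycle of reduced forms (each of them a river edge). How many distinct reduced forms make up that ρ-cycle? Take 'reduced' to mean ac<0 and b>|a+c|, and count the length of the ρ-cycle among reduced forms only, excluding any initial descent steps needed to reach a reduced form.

D = 621, ⌊√D⌋ = 24
descent: ρ → (-13,7,11)  [lands on river]
river: ρ → (11,15,-9)
river: ρ → (-9,21,5)
river: ρ → (5,19,-13)
ρ-cycle length = 4 (tail of 1 descent step not counted)

4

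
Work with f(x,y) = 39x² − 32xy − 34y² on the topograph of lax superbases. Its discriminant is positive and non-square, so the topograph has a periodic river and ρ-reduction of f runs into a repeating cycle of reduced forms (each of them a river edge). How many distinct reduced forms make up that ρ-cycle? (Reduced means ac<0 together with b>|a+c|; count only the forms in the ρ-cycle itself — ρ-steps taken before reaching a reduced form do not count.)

D = 6328, ⌊√D⌋ = 79
descent: ρ → (-34,32,39)  [lands on river]
river: ρ → (39,46,-27)
river: ρ → (-27,62,23)
river: ρ → (23,76,-6)
river: ρ → (-6,68,71)
river: ρ → (71,74,-3)
river: ρ → (-3,76,46)
river: ρ → (46,16,-33)
river: ρ → (-33,50,29)
river: ρ → (29,66,-17)
river: ρ → (-17,70,21)
river: ρ → (21,56,-38)
river: ρ → (-38,20,39)
river: ρ → (39,58,-19)
river: ρ → (-19,56,42)
river: ρ → (42,28,-33)
river: ρ → (-33,38,37)
river: ρ → (37,36,-34)
ρ-cycle length = 18 (tail of 1 descent step not counted)

18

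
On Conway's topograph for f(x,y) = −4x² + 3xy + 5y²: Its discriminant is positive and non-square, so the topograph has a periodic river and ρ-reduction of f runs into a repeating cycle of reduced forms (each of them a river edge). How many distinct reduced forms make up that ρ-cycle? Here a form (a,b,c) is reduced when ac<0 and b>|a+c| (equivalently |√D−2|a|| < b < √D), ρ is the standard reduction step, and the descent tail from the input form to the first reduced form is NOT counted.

D = 89, ⌊√D⌋ = 9
river: ρ → (5,7,-2)
river: ρ → (-2,9,1)
river: ρ → (1,9,-2)
river: ρ → (-2,7,5)
river: ρ → (5,3,-4)
river: ρ → (-4,5,4)
river: ρ → (4,3,-5)
river: ρ → (-5,7,2)
river: ρ → (2,9,-1)
river: ρ → (-1,9,2)
river: ρ → (2,7,-5)
river: ρ → (-5,3,4)
river: ρ → (4,5,-4)
river: ρ → (-4,3,5)
ρ-cycle length = 14 (tail of 0 descent steps not counted)

14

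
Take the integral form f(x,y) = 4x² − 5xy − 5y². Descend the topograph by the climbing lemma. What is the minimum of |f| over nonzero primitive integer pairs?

descent: ρ → (-5,5,4)  [lands on river]
river: ρ → (4,3,-6)
river: ρ → (-6,9,1)
river: ρ → (1,9,-6)
river: ρ → (-6,3,4)
river: ρ → (4,5,-5)
closes: descent 1, river 6
min |a| on river = 1

1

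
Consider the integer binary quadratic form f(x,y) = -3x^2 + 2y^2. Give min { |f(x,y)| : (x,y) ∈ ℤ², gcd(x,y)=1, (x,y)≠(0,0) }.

descent: ρ → (2,4,-1)  [lands on river]
river: ρ → (-1,4,2)
closes: descent 1, river 2
min |a| on river = 1

1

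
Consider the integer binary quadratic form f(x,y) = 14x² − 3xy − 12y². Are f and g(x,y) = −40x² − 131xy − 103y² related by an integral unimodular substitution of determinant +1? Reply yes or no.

D₁ = 681, D₂ = 681
river cycle of f (length 32): (-12, 3, 14), (14, 25, -1), (-1, 25, 14), (14, 3, -12), (-12, 21, 5), (5, 19, -16), (-16, 13, 8), (8, 19, -10), (-10, 21, 6), (6, 15, -19), … (22 more)
river cycle of g (length 32): (-12, 3, 14), (14, 25, -1), (-1, 25, 14), (14, 3, -12), (-12, 21, 5), (5, 19, -16), (-16, 13, 8), (8, 19, -10), (-10, 21, 6), (6, 15, -19), … (22 more)
cycles coincide ⇒ equivalent

yes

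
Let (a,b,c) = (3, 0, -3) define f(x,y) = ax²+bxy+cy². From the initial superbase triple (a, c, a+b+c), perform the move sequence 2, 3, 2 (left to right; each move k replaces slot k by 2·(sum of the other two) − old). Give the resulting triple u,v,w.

start (3,-3,0) = (f(1,0),f(0,1),f(1,1))
replace slot 2: 2·(3+0) − (-3) = 9 → (3,9,0)
replace slot 3: 2·(3+9) − 0 = 24 → (3,9,24)
replace slot 2: 2·(3+24) − 9 = 45 → (3,45,24)

3,45,24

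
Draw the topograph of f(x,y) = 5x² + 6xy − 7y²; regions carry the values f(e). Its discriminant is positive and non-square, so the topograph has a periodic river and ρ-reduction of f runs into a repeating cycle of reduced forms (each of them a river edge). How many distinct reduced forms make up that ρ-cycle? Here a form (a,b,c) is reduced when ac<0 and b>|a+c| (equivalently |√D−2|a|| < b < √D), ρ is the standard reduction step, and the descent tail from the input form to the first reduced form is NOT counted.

D = 176, ⌊√D⌋ = 13
river: ρ → (-7,8,4)
river: ρ → (4,8,-7)
river: ρ → (-7,6,5)
river: ρ → (5,4,-8)
river: ρ → (-8,12,1)
river: ρ → (1,12,-8)
river: ρ → (-8,4,5)
river: ρ → (5,6,-7)
ρ-cycle length = 8 (tail of 0 descent steps not counted)

8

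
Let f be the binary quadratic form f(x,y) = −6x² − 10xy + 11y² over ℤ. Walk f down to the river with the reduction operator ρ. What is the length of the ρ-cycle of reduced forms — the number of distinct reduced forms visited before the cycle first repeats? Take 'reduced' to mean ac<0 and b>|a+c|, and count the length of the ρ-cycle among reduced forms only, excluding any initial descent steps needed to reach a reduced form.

D = 364, ⌊√D⌋ = 19
descent: ρ → (11,10,-6)  [lands on river]
river: ρ → (-6,14,7)
river: ρ → (7,14,-6)
river: ρ → (-6,10,11)
river: ρ → (11,12,-5)
river: ρ → (-5,18,2)
river: ρ → (2,18,-5)
river: ρ → (-5,12,11)
ρ-cycle length = 8 (tail of 1 descent step not counted)

8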